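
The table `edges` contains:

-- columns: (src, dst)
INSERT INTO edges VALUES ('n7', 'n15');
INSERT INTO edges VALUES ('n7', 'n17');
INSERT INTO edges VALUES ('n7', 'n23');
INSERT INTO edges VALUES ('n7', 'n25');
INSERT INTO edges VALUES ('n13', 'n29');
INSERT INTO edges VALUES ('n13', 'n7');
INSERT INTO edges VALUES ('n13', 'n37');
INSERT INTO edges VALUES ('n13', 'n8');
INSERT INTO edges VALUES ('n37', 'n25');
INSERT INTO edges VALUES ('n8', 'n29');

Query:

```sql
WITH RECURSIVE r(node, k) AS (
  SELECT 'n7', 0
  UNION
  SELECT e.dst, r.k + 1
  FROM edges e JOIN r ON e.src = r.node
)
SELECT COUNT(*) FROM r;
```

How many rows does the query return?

Base: (n7, k=0).
Iteration 1: edges from {n7} -> (n15, k=1), (n17, k=1), (n23, k=1), (n25, k=1).
Iteration 2: no outgoing edges from {n15,n17,n23,n25}; recursion stops.
Total rows emitted: 5.

5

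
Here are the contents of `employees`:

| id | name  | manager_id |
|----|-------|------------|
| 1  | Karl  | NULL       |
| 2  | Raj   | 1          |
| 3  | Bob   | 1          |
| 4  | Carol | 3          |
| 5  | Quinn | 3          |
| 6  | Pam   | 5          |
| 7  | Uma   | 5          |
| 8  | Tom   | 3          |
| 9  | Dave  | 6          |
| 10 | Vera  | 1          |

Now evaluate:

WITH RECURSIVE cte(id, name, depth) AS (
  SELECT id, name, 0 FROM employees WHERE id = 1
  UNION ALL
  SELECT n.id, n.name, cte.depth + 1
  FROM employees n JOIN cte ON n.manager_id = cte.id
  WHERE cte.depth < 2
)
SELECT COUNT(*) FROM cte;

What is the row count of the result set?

Base: id=1 (Karl) at depth 0.
Iteration 1: rows with manager_id in {1} -> Raj (id 2, depth 1), Bob (id 3, depth 1), Vera (id 10, depth 1).
Iteration 2: rows with manager_id in {2,3,10} -> Carol (id 4, depth 2), Quinn (id 5, depth 2), Tom (id 8, depth 2).
Iteration 3: depth < 2 fails for all current rows; recursion stops.
Total rows emitted: 7.

7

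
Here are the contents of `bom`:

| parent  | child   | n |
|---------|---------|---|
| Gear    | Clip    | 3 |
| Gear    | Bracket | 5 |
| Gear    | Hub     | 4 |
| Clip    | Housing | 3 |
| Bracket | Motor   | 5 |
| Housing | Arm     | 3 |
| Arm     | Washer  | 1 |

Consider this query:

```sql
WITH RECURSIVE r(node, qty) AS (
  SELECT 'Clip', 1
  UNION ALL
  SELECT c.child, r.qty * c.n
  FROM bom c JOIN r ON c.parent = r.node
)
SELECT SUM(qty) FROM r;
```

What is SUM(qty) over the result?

22

Base: (Clip, qty=1).
Iteration 1: components of {Clip} -> Housing = 1*3 = 3.
Iteration 2: components of {Housing} -> Arm = 3*3 = 9.
Iteration 3: components of {Arm} -> Washer = 9*1 = 9.
Iteration 4: no further components; recursion stops.
SUM(qty) = 1 + 3 + 9 + 9 = 22.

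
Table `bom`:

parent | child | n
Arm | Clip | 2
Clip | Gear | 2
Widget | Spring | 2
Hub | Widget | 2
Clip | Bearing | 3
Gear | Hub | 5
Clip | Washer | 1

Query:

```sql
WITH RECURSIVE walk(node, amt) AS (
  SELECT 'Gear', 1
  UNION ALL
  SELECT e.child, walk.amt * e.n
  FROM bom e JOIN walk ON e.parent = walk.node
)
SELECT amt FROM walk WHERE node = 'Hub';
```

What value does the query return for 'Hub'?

5

Base: (Gear, amt=1).
Iteration 1: components of {Gear} -> Hub = 1*5 = 5.
Iteration 2: components of {Hub} -> Widget = 5*2 = 10.
Iteration 3: components of {Widget} -> Spring = 10*2 = 20.
Iteration 4: no further components; recursion stops.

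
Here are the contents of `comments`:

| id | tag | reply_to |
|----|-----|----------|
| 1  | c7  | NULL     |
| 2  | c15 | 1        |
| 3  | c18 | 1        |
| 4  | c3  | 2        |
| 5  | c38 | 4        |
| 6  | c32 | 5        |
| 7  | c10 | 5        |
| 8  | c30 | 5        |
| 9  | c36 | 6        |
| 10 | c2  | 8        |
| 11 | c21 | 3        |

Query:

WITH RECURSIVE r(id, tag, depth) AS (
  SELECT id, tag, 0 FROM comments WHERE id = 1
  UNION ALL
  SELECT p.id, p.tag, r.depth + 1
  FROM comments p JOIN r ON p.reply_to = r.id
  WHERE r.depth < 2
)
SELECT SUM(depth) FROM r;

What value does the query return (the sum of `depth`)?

6

Base: id=1 (c7) at depth 0.
Iteration 1: rows with reply_to in {1} -> c15 (id 2, depth 1), c18 (id 3, depth 1).
Iteration 2: rows with reply_to in {2,3} -> c3 (id 4, depth 2), c21 (id 11, depth 2).
Iteration 3: depth < 2 fails for all current rows; recursion stops.
SUM(depth) = 0 + 1 + 1 + 2 + 2 = 6.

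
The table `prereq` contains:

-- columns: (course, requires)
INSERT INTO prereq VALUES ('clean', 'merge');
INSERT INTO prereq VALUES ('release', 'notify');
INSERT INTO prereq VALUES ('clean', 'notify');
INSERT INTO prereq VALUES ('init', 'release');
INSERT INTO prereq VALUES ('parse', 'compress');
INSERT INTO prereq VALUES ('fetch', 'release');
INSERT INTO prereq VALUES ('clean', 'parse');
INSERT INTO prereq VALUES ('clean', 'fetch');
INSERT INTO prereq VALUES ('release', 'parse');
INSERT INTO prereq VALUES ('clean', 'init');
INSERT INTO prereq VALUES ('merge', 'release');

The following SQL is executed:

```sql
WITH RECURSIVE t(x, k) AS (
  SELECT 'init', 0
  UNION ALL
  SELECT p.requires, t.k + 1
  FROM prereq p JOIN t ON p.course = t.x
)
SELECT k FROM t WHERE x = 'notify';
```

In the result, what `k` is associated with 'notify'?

2

Base: (init, k=0).
Iteration 1: edges from {init} -> (release, k=1).
Iteration 2: edges from {release} -> (notify, k=2), (parse, k=2).
Iteration 3: edges from {notify,parse} -> (compress, k=3).
Iteration 4: no outgoing edges from {compress}; recursion stops.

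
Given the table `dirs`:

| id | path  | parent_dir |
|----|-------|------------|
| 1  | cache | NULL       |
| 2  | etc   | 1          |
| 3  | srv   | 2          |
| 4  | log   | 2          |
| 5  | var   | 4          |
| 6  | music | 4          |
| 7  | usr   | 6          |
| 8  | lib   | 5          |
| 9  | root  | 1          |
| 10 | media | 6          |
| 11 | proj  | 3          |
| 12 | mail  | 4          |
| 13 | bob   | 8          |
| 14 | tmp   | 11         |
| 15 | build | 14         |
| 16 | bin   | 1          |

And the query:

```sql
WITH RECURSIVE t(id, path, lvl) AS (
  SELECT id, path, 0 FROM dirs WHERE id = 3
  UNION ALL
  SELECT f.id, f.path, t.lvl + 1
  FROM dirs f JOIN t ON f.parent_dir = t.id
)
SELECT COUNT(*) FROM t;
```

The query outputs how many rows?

Base: id=3 (srv) at lvl 0.
Iteration 1: rows with parent_dir in {3} -> proj (id 11, lvl 1).
Iteration 2: rows with parent_dir in {11} -> tmp (id 14, lvl 2).
Iteration 3: rows with parent_dir in {14} -> build (id 15, lvl 3).
Iteration 4: no rows with parent_dir in {15}; recursion stops.
Total rows emitted: 4.

4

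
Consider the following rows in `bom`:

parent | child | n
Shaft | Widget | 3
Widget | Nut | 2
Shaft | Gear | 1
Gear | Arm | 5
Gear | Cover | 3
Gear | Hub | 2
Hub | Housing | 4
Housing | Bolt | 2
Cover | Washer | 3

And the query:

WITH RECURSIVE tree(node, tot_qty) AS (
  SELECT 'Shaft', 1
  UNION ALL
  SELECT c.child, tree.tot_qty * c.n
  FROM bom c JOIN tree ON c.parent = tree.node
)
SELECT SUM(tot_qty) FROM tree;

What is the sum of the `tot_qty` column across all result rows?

Base: (Shaft, tot_qty=1).
Iteration 1: components of {Shaft} -> Gear = 1*1 = 1, Widget = 1*3 = 3.
Iteration 2: components of {Gear,Widget} -> Arm = 1*5 = 5, Cover = 1*3 = 3, Hub = 1*2 = 2, Nut = 3*2 = 6.
Iteration 3: components of {Arm,Cover,Hub,Nut} -> Housing = 2*4 = 8, Washer = 3*3 = 9.
Iteration 4: components of {Housing,Washer} -> Bolt = 8*2 = 16.
Iteration 5: no further components; recursion stops.
SUM(tot_qty) = 1 + 3 + 1 + 6 + 5 + 3 + 2 + 9 + 8 + 16 = 54.

54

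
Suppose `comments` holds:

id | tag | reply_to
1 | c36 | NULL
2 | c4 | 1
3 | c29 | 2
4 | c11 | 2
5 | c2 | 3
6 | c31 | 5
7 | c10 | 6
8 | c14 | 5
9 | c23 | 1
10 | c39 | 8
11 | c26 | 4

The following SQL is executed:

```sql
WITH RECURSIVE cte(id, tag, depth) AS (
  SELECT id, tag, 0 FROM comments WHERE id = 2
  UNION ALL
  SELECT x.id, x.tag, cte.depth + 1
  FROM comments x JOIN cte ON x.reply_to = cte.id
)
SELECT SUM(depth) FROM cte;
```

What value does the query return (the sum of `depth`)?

Base: id=2 (c4) at depth 0.
Iteration 1: rows with reply_to in {2} -> c29 (id 3, depth 1), c11 (id 4, depth 1).
Iteration 2: rows with reply_to in {3,4} -> c2 (id 5, depth 2), c26 (id 11, depth 2).
Iteration 3: rows with reply_to in {5,11} -> c31 (id 6, depth 3), c14 (id 8, depth 3).
Iteration 4: rows with reply_to in {6,8} -> c10 (id 7, depth 4), c39 (id 10, depth 4).
Iteration 5: no rows with reply_to in {7,10}; recursion stops.
SUM(depth) = 0 + 1 + 1 + 2 + 2 + 3 + 3 + 4 + 4 = 20.

20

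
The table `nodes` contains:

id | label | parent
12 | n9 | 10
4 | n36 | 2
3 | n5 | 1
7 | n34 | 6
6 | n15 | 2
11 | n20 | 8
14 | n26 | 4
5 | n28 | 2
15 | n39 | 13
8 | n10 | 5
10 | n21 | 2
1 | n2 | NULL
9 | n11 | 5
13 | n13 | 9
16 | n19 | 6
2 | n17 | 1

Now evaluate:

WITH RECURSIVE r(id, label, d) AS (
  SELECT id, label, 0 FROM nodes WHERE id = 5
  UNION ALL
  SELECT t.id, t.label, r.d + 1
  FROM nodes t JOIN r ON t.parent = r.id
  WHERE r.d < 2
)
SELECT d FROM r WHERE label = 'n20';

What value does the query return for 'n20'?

2

Base: id=5 (n28) at d 0.
Iteration 1: rows with parent in {5} -> n10 (id 8, d 1), n11 (id 9, d 1).
Iteration 2: rows with parent in {8,9} -> n20 (id 11, d 2), n13 (id 13, d 2).
Iteration 3: d < 2 fails for all current rows; recursion stops.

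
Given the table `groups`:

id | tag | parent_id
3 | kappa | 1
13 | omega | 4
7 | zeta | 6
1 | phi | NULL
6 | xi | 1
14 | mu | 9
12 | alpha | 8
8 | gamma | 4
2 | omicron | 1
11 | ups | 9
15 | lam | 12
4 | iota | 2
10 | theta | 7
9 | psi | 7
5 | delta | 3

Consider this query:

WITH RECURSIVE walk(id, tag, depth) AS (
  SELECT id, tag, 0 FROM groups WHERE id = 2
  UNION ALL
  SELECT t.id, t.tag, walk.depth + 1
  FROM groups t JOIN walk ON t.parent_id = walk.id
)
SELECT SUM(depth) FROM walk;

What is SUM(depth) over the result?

Base: id=2 (omicron) at depth 0.
Iteration 1: rows with parent_id in {2} -> iota (id 4, depth 1).
Iteration 2: rows with parent_id in {4} -> gamma (id 8, depth 2), omega (id 13, depth 2).
Iteration 3: rows with parent_id in {8,13} -> alpha (id 12, depth 3).
Iteration 4: rows with parent_id in {12} -> lam (id 15, depth 4).
Iteration 5: no rows with parent_id in {15}; recursion stops.
SUM(depth) = 0 + 1 + 2 + 2 + 3 + 4 = 12.

12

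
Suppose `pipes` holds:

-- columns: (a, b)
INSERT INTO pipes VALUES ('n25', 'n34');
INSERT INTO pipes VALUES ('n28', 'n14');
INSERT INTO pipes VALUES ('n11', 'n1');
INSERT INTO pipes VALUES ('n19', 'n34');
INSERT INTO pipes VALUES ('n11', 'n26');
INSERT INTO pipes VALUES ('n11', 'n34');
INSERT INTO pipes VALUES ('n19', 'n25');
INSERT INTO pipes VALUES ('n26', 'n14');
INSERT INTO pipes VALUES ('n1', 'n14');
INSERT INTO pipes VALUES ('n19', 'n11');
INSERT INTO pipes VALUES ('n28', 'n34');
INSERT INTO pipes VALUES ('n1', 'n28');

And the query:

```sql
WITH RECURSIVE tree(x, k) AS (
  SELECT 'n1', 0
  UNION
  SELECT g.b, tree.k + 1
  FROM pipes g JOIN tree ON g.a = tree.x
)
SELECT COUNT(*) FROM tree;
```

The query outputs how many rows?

5

Base: (n1, k=0).
Iteration 1: edges from {n1} -> (n14, k=1), (n28, k=1).
Iteration 2: edges from {n14,n28} -> (n14, k=2), (n34, k=2).
Iteration 3: no outgoing edges from {n14,n34}; recursion stops.
Total rows emitted: 5.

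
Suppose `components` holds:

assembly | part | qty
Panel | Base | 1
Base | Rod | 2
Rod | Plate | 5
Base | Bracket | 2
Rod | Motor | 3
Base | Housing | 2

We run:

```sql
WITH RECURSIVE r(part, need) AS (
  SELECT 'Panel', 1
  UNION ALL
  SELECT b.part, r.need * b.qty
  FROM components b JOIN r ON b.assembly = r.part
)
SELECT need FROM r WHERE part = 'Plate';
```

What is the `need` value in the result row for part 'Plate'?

10

Base: (Panel, need=1).
Iteration 1: components of {Panel} -> Base = 1*1 = 1.
Iteration 2: components of {Base} -> Bracket = 1*2 = 2, Housing = 1*2 = 2, Rod = 1*2 = 2.
Iteration 3: components of {Bracket,Housing,Rod} -> Motor = 2*3 = 6, Plate = 2*5 = 10.
Iteration 4: no further components; recursion stops.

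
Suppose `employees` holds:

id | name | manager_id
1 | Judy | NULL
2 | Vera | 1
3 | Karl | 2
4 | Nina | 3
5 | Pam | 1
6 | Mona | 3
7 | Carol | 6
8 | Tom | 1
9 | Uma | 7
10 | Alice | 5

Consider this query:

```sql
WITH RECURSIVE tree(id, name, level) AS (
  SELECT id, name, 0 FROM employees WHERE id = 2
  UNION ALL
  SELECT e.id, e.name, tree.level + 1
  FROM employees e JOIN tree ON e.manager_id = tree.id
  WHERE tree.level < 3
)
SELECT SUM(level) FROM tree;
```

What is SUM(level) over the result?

Base: id=2 (Vera) at level 0.
Iteration 1: rows with manager_id in {2} -> Karl (id 3, level 1).
Iteration 2: rows with manager_id in {3} -> Nina (id 4, level 2), Mona (id 6, level 2).
Iteration 3: rows with manager_id in {4,6} -> Carol (id 7, level 3).
Iteration 4: level < 3 fails for all current rows; recursion stops.
SUM(level) = 0 + 1 + 2 + 2 + 3 = 8.

8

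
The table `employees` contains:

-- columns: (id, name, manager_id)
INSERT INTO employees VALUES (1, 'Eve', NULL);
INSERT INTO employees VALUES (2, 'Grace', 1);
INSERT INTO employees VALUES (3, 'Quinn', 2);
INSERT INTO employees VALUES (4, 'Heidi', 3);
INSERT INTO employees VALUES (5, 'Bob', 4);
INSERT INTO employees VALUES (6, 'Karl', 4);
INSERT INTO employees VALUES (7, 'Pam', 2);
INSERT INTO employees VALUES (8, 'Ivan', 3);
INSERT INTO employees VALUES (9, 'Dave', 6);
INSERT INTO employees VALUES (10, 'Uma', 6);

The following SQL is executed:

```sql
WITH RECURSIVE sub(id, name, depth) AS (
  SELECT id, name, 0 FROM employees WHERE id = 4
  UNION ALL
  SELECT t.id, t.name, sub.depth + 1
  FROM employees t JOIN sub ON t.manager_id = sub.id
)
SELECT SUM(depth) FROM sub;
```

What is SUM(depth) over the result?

Base: id=4 (Heidi) at depth 0.
Iteration 1: rows with manager_id in {4} -> Bob (id 5, depth 1), Karl (id 6, depth 1).
Iteration 2: rows with manager_id in {5,6} -> Dave (id 9, depth 2), Uma (id 10, depth 2).
Iteration 3: no rows with manager_id in {9,10}; recursion stops.
SUM(depth) = 0 + 1 + 1 + 2 + 2 = 6.

6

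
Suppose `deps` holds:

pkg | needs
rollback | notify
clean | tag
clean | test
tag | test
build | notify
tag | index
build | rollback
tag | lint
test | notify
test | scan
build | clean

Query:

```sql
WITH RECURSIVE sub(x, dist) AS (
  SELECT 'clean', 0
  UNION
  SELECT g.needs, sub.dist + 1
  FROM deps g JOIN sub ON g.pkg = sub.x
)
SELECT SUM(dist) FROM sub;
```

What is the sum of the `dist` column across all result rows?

Base: (clean, dist=0).
Iteration 1: edges from {clean} -> (tag, dist=1), (test, dist=1).
Iteration 2: edges from {tag,test} -> (index, dist=2), (lint, dist=2), (notify, dist=2), (scan, dist=2), (test, dist=2).
Iteration 3: edges from {index,lint,notify,scan,test} -> (notify, dist=3), (scan, dist=3).
Iteration 4: no outgoing edges from {notify,scan}; recursion stops.
SUM(dist) = 0 + 1 + 1 + 2 + 2 + 2 + 2 + 2 + 3 + 3 = 18.

18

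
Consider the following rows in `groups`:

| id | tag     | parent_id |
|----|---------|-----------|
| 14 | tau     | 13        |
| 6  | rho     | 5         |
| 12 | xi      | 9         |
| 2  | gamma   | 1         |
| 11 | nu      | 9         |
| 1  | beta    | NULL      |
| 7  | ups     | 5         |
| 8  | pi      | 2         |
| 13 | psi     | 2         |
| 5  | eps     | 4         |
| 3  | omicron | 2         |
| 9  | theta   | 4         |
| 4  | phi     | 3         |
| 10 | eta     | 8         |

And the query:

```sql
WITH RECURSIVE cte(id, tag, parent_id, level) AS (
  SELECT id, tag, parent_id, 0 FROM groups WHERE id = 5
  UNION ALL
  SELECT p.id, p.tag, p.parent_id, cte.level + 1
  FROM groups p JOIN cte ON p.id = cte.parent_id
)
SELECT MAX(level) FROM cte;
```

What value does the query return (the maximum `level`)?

Base: id=5 (eps), parent_id=4, level 0.
Iteration 1: join on id=4 -> phi (id 4, parent_id=3, level 1).
Iteration 2: join on id=3 -> omicron (id 3, parent_id=2, level 2).
Iteration 3: join on id=2 -> gamma (id 2, parent_id=1, level 3).
Iteration 4: join on id=1 -> beta (id 1, parent_id=NULL, level 4).
Iteration 5: parent_id is NULL; no match; recursion stops.
level values: 0, 1, 2, 3, 4; the maximum is 4.

4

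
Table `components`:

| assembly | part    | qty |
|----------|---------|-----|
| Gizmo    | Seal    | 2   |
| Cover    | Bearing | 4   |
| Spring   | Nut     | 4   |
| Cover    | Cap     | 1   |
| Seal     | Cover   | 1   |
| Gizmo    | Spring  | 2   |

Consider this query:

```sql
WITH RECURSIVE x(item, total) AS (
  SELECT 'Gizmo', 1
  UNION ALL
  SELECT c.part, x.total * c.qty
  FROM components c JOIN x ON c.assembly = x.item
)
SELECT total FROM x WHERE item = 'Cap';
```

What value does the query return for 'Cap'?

2

Base: (Gizmo, total=1).
Iteration 1: components of {Gizmo} -> Seal = 1*2 = 2, Spring = 1*2 = 2.
Iteration 2: components of {Seal,Spring} -> Cover = 2*1 = 2, Nut = 2*4 = 8.
Iteration 3: components of {Cover,Nut} -> Bearing = 2*4 = 8, Cap = 2*1 = 2.
Iteration 4: no further components; recursion stops.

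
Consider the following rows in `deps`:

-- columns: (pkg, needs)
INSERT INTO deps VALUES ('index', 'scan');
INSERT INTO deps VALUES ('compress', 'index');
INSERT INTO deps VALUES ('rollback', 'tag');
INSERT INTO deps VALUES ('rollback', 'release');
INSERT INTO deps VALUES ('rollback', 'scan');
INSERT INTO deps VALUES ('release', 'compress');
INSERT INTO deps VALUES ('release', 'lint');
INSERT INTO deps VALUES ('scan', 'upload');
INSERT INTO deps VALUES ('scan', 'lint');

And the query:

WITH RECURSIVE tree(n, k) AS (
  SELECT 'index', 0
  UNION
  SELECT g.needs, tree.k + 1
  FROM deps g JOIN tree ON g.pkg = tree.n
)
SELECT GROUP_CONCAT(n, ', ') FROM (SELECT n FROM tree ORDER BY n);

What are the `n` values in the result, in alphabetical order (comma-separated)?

Base: (index, k=0).
Iteration 1: edges from {index} -> (scan, k=1).
Iteration 2: edges from {scan} -> (lint, k=2), (upload, k=2).
Iteration 3: no outgoing edges from {lint,upload}; recursion stops.

index, lint, scan, upload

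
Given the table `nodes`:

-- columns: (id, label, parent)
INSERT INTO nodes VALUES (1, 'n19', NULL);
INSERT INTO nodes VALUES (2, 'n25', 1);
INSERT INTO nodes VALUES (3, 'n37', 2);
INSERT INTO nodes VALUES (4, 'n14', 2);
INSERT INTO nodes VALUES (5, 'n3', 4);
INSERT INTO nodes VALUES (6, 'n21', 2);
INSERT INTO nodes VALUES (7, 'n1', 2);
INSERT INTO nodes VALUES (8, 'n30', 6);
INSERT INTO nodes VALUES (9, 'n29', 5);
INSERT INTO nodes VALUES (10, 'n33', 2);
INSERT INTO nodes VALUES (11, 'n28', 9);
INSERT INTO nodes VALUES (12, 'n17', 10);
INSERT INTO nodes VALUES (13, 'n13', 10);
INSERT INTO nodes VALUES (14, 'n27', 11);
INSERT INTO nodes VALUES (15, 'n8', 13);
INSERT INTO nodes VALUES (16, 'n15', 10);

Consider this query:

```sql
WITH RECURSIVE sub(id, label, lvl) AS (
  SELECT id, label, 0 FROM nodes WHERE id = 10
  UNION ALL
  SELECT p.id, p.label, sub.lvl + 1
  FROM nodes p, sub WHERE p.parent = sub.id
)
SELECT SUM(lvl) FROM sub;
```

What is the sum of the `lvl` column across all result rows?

Base: id=10 (n33) at lvl 0.
Iteration 1: rows with parent in {10} -> n17 (id 12, lvl 1), n13 (id 13, lvl 1), n15 (id 16, lvl 1).
Iteration 2: rows with parent in {12,13,16} -> n8 (id 15, lvl 2).
Iteration 3: no rows with parent in {15}; recursion stops.
SUM(lvl) = 0 + 1 + 1 + 1 + 2 = 5.

5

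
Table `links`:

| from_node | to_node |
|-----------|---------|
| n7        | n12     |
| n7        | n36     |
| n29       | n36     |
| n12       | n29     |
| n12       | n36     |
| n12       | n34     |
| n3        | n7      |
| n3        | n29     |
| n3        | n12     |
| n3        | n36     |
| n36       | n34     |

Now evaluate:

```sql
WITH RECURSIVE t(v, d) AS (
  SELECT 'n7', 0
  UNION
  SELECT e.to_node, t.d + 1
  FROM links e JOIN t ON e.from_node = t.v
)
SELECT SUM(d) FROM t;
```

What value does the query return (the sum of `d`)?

Base: (n7, d=0).
Iteration 1: edges from {n7} -> (n12, d=1), (n36, d=1).
Iteration 2: edges from {n12,n36} -> (n29, d=2), (n34, d=2), (n36, d=2). [UNION drops 1 duplicate row(s)]
Iteration 3: edges from {n29,n34,n36} -> (n34, d=3), (n36, d=3).
Iteration 4: edges from {n34,n36} -> (n34, d=4).
Iteration 5: no outgoing edges from {n34}; recursion stops.
SUM(d) = 0 + 1 + 1 + 2 + 2 + 2 + 3 + 3 + 4 = 18.

18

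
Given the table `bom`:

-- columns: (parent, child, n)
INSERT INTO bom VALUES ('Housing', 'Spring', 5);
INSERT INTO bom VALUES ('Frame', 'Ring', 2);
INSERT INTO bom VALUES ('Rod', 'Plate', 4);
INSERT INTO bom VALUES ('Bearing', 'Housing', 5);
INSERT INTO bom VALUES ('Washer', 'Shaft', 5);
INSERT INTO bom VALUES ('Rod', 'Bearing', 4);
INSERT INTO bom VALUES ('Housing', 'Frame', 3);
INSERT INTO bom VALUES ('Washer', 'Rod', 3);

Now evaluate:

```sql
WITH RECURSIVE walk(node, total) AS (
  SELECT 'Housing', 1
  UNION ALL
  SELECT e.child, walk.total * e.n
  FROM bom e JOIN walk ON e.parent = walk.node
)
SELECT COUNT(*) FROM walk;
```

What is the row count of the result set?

4

Base: (Housing, total=1).
Iteration 1: components of {Housing} -> Frame = 1*3 = 3, Spring = 1*5 = 5.
Iteration 2: components of {Frame,Spring} -> Ring = 3*2 = 6.
Iteration 3: no further components; recursion stops.
Total rows emitted: 4.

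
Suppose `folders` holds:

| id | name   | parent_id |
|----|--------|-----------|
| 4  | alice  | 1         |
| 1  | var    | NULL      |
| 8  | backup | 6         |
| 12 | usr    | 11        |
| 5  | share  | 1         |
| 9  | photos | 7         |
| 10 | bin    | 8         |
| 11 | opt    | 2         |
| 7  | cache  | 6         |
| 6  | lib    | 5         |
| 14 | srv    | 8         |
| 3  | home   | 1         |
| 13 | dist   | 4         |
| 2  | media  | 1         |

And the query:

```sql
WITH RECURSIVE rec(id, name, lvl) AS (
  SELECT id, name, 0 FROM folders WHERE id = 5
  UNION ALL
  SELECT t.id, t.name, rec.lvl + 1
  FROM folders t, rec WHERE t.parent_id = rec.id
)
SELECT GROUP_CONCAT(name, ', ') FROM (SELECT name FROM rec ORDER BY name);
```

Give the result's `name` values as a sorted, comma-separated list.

Base: id=5 (share) at lvl 0.
Iteration 1: rows with parent_id in {5} -> lib (id 6, lvl 1).
Iteration 2: rows with parent_id in {6} -> cache (id 7, lvl 2), backup (id 8, lvl 2).
Iteration 3: rows with parent_id in {7,8} -> photos (id 9, lvl 3), bin (id 10, lvl 3), srv (id 14, lvl 3).
Iteration 4: no rows with parent_id in {9,10,14}; recursion stops.

backup, bin, cache, lib, photos, share, srv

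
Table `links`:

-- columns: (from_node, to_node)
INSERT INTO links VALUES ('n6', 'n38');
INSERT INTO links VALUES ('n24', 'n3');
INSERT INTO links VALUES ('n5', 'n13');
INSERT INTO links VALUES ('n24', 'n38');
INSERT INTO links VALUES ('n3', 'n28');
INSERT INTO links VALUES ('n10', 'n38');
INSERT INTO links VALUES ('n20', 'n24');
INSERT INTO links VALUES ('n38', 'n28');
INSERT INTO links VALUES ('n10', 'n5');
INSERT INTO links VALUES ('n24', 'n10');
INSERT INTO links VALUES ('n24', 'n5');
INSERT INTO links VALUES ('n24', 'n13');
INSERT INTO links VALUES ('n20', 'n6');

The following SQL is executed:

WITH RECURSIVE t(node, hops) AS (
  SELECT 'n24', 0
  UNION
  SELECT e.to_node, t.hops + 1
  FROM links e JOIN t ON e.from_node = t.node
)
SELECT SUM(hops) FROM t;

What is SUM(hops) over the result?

Base: (n24, hops=0).
Iteration 1: edges from {n24} -> (n10, hops=1), (n13, hops=1), (n3, hops=1), (n38, hops=1), (n5, hops=1).
Iteration 2: edges from {n10,n13,n3,n38,n5} -> (n13, hops=2), (n28, hops=2), (n38, hops=2), (n5, hops=2). [UNION drops 1 duplicate row(s)]
Iteration 3: edges from {n13,n28,n38,n5} -> (n13, hops=3), (n28, hops=3).
Iteration 4: no outgoing edges from {n13,n28}; recursion stops.
SUM(hops) = 0 + 1 + 1 + 1 + 1 + 1 + 2 + 2 + 2 + 2 + 3 + 3 = 19.

19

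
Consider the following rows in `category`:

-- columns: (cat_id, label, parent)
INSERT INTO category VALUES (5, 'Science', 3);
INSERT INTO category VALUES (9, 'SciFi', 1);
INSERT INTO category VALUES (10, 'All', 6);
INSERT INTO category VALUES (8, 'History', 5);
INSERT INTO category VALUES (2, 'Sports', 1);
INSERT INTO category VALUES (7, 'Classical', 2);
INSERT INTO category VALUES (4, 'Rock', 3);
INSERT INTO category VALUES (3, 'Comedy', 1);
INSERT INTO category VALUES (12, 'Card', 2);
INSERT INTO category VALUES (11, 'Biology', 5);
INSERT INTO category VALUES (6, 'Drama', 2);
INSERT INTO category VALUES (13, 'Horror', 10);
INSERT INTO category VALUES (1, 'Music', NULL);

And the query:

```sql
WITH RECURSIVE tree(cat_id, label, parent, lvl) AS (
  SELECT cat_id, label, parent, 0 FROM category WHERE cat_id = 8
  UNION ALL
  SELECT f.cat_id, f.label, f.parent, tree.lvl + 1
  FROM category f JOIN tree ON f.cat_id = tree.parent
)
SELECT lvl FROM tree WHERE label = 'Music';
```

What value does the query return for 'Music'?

3

Base: cat_id=8 (History), parent=5, lvl 0.
Iteration 1: join on cat_id=5 -> Science (id 5, parent=3, lvl 1).
Iteration 2: join on cat_id=3 -> Comedy (id 3, parent=1, lvl 2).
Iteration 3: join on cat_id=1 -> Music (id 1, parent=NULL, lvl 3).
Iteration 4: parent is NULL; no match; recursion stops.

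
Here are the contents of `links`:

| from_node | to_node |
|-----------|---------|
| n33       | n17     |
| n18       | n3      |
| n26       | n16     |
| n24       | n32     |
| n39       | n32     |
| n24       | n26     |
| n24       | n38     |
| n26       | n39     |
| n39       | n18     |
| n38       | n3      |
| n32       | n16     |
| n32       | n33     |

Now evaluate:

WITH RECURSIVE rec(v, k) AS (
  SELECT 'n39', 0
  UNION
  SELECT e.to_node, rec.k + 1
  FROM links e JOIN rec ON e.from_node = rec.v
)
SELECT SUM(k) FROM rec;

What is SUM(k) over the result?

11

Base: (n39, k=0).
Iteration 1: edges from {n39} -> (n18, k=1), (n32, k=1).
Iteration 2: edges from {n18,n32} -> (n16, k=2), (n3, k=2), (n33, k=2).
Iteration 3: edges from {n16,n3,n33} -> (n17, k=3).
Iteration 4: no outgoing edges from {n17}; recursion stops.
SUM(k) = 0 + 1 + 1 + 2 + 2 + 2 + 3 = 11.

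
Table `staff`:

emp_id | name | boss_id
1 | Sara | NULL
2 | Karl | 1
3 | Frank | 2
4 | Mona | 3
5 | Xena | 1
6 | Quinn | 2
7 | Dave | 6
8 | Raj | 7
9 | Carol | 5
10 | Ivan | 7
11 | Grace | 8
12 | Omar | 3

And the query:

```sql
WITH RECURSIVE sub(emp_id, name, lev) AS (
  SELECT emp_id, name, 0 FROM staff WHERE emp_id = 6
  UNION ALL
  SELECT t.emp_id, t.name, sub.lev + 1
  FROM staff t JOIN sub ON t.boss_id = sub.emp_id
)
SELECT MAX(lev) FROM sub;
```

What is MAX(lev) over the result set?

Base: emp_id=6 (Quinn) at lev 0.
Iteration 1: rows with boss_id in {6} -> Dave (id 7, lev 1).
Iteration 2: rows with boss_id in {7} -> Raj (id 8, lev 2), Ivan (id 10, lev 2).
Iteration 3: rows with boss_id in {8,10} -> Grace (id 11, lev 3).
Iteration 4: no rows with boss_id in {11}; recursion stops.
lev values: 0, 1, 2, 2, 3; the maximum is 3.

3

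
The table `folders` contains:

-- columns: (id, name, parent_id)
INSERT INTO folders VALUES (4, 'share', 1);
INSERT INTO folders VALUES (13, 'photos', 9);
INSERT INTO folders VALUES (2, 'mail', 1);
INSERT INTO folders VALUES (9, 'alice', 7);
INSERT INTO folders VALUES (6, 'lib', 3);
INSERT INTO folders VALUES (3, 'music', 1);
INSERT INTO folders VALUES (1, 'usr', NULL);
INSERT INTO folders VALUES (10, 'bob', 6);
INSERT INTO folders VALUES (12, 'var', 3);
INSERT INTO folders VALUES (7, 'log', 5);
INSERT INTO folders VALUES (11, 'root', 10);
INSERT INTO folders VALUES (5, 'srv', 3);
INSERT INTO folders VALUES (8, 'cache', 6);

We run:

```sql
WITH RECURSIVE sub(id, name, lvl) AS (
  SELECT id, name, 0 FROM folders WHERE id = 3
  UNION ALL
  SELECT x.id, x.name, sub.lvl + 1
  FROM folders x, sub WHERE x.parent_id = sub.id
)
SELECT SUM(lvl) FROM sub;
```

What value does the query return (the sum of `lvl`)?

19

Base: id=3 (music) at lvl 0.
Iteration 1: rows with parent_id in {3} -> srv (id 5, lvl 1), lib (id 6, lvl 1), var (id 12, lvl 1).
Iteration 2: rows with parent_id in {5,6,12} -> log (id 7, lvl 2), cache (id 8, lvl 2), bob (id 10, lvl 2).
Iteration 3: rows with parent_id in {7,8,10} -> alice (id 9, lvl 3), root (id 11, lvl 3).
Iteration 4: rows with parent_id in {9,11} -> photos (id 13, lvl 4).
Iteration 5: no rows with parent_id in {13}; recursion stops.
SUM(lvl) = 0 + 1 + 1 + 1 + 2 + 2 + 2 + 3 + 3 + 4 = 19.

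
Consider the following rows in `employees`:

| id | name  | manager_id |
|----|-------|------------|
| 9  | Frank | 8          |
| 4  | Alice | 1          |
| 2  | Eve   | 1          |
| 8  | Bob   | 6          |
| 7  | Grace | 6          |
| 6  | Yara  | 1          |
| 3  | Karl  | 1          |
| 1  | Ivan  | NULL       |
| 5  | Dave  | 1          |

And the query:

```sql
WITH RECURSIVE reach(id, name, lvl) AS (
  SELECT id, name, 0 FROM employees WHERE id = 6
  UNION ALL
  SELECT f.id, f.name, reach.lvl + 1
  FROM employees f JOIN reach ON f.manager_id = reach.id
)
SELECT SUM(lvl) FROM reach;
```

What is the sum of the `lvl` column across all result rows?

4

Base: id=6 (Yara) at lvl 0.
Iteration 1: rows with manager_id in {6} -> Grace (id 7, lvl 1), Bob (id 8, lvl 1).
Iteration 2: rows with manager_id in {7,8} -> Frank (id 9, lvl 2).
Iteration 3: no rows with manager_id in {9}; recursion stops.
SUM(lvl) = 0 + 1 + 1 + 2 = 4.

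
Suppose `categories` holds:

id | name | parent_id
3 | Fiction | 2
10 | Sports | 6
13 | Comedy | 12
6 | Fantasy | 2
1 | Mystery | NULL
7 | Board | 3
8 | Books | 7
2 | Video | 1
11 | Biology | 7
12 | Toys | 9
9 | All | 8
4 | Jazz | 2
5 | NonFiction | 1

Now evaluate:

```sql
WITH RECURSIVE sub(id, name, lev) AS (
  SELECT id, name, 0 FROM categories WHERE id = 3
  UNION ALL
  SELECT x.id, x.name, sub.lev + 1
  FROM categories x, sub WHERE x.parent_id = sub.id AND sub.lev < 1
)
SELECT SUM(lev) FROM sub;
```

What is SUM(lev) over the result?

Base: id=3 (Fiction) at lev 0.
Iteration 1: rows with parent_id in {3} -> Board (id 7, lev 1).
Iteration 2: lev < 1 fails for all current rows; recursion stops.
SUM(lev) = 0 + 1 = 1.

1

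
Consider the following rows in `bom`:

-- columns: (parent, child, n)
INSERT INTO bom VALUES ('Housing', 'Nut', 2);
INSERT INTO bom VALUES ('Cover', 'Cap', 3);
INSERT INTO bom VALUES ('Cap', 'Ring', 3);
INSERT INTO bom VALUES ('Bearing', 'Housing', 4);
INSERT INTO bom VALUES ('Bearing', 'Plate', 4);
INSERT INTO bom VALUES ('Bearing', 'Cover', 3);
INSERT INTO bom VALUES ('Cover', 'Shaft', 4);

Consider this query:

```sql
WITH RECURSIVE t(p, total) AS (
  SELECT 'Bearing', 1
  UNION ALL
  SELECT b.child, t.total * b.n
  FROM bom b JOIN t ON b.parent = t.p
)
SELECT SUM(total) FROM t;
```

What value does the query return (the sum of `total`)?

Base: (Bearing, total=1).
Iteration 1: components of {Bearing} -> Cover = 1*3 = 3, Housing = 1*4 = 4, Plate = 1*4 = 4.
Iteration 2: components of {Cover,Housing,Plate} -> Cap = 3*3 = 9, Nut = 4*2 = 8, Shaft = 3*4 = 12.
Iteration 3: components of {Cap,Nut,Shaft} -> Ring = 9*3 = 27.
Iteration 4: no further components; recursion stops.
SUM(total) = 1 + 3 + 4 + 4 + 9 + 12 + 8 + 27 = 68.

68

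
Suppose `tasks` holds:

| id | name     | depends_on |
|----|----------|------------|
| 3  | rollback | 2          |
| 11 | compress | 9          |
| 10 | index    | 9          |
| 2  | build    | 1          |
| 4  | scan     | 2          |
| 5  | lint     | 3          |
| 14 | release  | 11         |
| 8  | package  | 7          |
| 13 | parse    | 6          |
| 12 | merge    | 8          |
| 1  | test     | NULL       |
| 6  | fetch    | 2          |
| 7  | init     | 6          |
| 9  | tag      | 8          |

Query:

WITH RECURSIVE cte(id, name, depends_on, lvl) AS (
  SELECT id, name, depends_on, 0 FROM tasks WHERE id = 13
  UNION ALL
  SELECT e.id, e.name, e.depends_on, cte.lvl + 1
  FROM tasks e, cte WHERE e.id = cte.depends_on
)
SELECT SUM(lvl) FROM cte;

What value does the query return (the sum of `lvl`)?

6

Base: id=13 (parse), depends_on=6, lvl 0.
Iteration 1: join on id=6 -> fetch (id 6, depends_on=2, lvl 1).
Iteration 2: join on id=2 -> build (id 2, depends_on=1, lvl 2).
Iteration 3: join on id=1 -> test (id 1, depends_on=NULL, lvl 3).
Iteration 4: depends_on is NULL; no match; recursion stops.
SUM(lvl) = 0 + 1 + 2 + 3 = 6.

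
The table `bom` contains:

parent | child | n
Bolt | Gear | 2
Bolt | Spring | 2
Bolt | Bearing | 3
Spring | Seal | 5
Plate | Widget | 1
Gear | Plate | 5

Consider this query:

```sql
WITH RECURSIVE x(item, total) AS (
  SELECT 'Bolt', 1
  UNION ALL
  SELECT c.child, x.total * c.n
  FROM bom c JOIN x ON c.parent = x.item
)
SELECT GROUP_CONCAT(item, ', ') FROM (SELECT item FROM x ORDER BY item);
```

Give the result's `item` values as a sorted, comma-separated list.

Base: (Bolt, total=1).
Iteration 1: components of {Bolt} -> Bearing = 1*3 = 3, Gear = 1*2 = 2, Spring = 1*2 = 2.
Iteration 2: components of {Bearing,Gear,Spring} -> Plate = 2*5 = 10, Seal = 2*5 = 10.
Iteration 3: components of {Plate,Seal} -> Widget = 10*1 = 10.
Iteration 4: no further components; recursion stops.

Bearing, Bolt, Gear, Plate, Seal, Spring, Widget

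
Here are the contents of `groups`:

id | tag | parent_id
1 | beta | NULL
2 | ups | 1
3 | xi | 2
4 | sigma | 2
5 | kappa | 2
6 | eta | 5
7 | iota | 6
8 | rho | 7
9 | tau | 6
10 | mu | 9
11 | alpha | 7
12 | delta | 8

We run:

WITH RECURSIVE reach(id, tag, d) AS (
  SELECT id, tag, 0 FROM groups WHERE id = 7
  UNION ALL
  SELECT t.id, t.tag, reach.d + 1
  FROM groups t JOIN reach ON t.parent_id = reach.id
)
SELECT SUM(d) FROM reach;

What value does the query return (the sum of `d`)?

Base: id=7 (iota) at d 0.
Iteration 1: rows with parent_id in {7} -> rho (id 8, d 1), alpha (id 11, d 1).
Iteration 2: rows with parent_id in {8,11} -> delta (id 12, d 2).
Iteration 3: no rows with parent_id in {12}; recursion stops.
SUM(d) = 0 + 1 + 1 + 2 = 4.

4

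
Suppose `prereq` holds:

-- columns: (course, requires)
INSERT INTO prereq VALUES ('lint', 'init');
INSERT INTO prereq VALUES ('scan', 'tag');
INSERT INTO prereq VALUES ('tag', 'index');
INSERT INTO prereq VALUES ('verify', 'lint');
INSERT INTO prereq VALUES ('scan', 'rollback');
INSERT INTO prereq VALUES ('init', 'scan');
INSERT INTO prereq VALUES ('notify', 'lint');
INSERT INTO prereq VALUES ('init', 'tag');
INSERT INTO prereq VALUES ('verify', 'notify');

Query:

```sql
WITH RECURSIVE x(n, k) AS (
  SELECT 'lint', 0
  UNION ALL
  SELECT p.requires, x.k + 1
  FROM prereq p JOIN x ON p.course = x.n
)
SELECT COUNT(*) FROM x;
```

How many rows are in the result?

Base: (lint, k=0).
Iteration 1: edges from {lint} -> (init, k=1).
Iteration 2: edges from {init} -> (scan, k=2), (tag, k=2).
Iteration 3: edges from {scan,tag} -> (index, k=3), (rollback, k=3), (tag, k=3).
Iteration 4: edges from {index,rollback,tag} -> (index, k=4).
Iteration 5: no outgoing edges from {index}; recursion stops.
Total rows emitted: 8.

8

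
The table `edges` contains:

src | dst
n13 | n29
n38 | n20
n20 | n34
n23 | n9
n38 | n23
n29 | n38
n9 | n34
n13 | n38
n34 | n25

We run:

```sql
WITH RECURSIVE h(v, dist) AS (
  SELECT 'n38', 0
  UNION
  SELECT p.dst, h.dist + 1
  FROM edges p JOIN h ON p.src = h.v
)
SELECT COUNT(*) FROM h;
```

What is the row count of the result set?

Base: (n38, dist=0).
Iteration 1: edges from {n38} -> (n20, dist=1), (n23, dist=1).
Iteration 2: edges from {n20,n23} -> (n34, dist=2), (n9, dist=2).
Iteration 3: edges from {n34,n9} -> (n25, dist=3), (n34, dist=3).
Iteration 4: edges from {n25,n34} -> (n25, dist=4).
Iteration 5: no outgoing edges from {n25}; recursion stops.
Total rows emitted: 8.

8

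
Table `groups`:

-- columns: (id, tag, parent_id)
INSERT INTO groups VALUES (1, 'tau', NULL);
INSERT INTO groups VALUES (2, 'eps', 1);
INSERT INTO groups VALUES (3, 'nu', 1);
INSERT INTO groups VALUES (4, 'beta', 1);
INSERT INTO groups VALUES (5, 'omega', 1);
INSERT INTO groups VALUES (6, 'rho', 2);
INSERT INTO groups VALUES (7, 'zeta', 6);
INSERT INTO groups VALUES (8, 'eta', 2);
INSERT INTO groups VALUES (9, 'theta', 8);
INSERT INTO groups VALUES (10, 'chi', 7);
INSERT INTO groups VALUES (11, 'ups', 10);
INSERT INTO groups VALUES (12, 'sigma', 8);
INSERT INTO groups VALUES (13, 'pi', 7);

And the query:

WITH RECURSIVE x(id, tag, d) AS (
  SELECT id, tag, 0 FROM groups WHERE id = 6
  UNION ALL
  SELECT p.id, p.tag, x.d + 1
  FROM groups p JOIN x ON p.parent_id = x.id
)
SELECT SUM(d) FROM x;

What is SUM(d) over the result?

Base: id=6 (rho) at d 0.
Iteration 1: rows with parent_id in {6} -> zeta (id 7, d 1).
Iteration 2: rows with parent_id in {7} -> chi (id 10, d 2), pi (id 13, d 2).
Iteration 3: rows with parent_id in {10,13} -> ups (id 11, d 3).
Iteration 4: no rows with parent_id in {11}; recursion stops.
SUM(d) = 0 + 1 + 2 + 2 + 3 = 8.

8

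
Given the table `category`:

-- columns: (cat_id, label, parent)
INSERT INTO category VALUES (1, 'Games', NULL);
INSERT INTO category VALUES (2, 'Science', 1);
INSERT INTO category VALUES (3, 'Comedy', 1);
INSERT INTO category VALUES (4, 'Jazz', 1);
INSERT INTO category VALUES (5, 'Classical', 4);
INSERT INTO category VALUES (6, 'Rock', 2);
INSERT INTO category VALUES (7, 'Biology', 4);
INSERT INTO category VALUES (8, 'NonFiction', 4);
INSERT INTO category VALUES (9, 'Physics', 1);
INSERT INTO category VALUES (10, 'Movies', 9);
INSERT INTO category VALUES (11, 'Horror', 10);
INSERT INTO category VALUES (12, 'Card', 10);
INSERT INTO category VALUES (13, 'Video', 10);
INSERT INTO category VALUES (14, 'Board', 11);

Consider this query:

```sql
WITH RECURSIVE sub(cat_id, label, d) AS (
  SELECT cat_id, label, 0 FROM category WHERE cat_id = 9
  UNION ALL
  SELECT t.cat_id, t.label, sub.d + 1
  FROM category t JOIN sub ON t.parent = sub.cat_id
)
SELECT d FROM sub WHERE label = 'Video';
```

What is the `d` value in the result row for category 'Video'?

2

Base: cat_id=9 (Physics) at d 0.
Iteration 1: rows with parent in {9} -> Movies (id 10, d 1).
Iteration 2: rows with parent in {10} -> Horror (id 11, d 2), Card (id 12, d 2), Video (id 13, d 2).
Iteration 3: rows with parent in {11,12,13} -> Board (id 14, d 3).
Iteration 4: no rows with parent in {14}; recursion stops.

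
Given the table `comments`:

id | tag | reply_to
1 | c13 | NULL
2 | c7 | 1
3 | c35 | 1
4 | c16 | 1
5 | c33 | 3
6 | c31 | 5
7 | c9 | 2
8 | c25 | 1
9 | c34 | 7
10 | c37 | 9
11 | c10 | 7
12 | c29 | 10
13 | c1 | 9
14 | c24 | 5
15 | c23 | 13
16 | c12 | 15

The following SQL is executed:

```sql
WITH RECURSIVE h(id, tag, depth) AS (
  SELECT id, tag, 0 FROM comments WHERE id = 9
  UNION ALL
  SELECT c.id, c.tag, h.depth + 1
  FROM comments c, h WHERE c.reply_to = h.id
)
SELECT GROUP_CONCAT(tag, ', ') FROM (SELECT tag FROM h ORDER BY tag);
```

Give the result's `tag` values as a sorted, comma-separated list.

c1, c12, c23, c29, c34, c37

Base: id=9 (c34) at depth 0.
Iteration 1: rows with reply_to in {9} -> c37 (id 10, depth 1), c1 (id 13, depth 1).
Iteration 2: rows with reply_to in {10,13} -> c29 (id 12, depth 2), c23 (id 15, depth 2).
Iteration 3: rows with reply_to in {12,15} -> c12 (id 16, depth 3).
Iteration 4: no rows with reply_to in {16}; recursion stops.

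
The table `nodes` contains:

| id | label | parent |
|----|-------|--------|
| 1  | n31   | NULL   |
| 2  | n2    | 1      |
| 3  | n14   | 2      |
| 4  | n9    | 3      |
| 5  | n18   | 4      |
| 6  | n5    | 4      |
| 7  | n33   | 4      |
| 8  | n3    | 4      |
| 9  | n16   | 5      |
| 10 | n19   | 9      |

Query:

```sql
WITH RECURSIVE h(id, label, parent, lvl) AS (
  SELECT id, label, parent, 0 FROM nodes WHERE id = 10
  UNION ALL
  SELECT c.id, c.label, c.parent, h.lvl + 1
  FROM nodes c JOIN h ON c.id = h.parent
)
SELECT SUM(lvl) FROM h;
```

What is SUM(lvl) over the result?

21

Base: id=10 (n19), parent=9, lvl 0.
Iteration 1: join on id=9 -> n16 (id 9, parent=5, lvl 1).
Iteration 2: join on id=5 -> n18 (id 5, parent=4, lvl 2).
Iteration 3: join on id=4 -> n9 (id 4, parent=3, lvl 3).
Iteration 4: join on id=3 -> n14 (id 3, parent=2, lvl 4).
Iteration 5: join on id=2 -> n2 (id 2, parent=1, lvl 5).
Iteration 6: join on id=1 -> n31 (id 1, parent=NULL, lvl 6).
Iteration 7: parent is NULL; no match; recursion stops.
SUM(lvl) = 0 + 1 + 2 + 3 + 4 + 5 + 6 = 21.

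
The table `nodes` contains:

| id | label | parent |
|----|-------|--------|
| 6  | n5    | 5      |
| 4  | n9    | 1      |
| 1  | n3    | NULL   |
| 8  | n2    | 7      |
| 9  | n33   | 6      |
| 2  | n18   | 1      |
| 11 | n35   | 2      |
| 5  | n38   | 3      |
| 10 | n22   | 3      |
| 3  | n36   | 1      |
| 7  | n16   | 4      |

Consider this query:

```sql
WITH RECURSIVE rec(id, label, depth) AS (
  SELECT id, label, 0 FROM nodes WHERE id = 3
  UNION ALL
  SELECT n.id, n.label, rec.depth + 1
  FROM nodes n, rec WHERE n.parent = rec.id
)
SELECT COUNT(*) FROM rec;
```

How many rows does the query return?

5

Base: id=3 (n36) at depth 0.
Iteration 1: rows with parent in {3} -> n38 (id 5, depth 1), n22 (id 10, depth 1).
Iteration 2: rows with parent in {5,10} -> n5 (id 6, depth 2).
Iteration 3: rows with parent in {6} -> n33 (id 9, depth 3).
Iteration 4: no rows with parent in {9}; recursion stops.
Total rows emitted: 5.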